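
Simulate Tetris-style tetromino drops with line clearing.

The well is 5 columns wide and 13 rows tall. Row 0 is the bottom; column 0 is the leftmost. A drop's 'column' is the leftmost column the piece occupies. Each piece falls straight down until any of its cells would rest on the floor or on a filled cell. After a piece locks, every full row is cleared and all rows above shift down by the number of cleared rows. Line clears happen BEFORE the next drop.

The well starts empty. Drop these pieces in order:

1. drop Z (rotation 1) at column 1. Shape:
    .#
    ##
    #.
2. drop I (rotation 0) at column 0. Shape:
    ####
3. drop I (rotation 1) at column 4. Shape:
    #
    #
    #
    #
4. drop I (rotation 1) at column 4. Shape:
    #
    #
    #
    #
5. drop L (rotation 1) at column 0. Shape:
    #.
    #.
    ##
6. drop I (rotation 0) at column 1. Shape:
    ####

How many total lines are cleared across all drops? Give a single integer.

Drop 1: Z rot1 at col 1 lands with bottom-row=0; cleared 0 line(s) (total 0); column heights now [0 2 3 0 0], max=3
Drop 2: I rot0 at col 0 lands with bottom-row=3; cleared 0 line(s) (total 0); column heights now [4 4 4 4 0], max=4
Drop 3: I rot1 at col 4 lands with bottom-row=0; cleared 1 line(s) (total 1); column heights now [0 2 3 0 3], max=3
Drop 4: I rot1 at col 4 lands with bottom-row=3; cleared 0 line(s) (total 1); column heights now [0 2 3 0 7], max=7
Drop 5: L rot1 at col 0 lands with bottom-row=2; cleared 0 line(s) (total 1); column heights now [5 3 3 0 7], max=7
Drop 6: I rot0 at col 1 lands with bottom-row=7; cleared 0 line(s) (total 1); column heights now [5 8 8 8 8], max=8

Answer: 1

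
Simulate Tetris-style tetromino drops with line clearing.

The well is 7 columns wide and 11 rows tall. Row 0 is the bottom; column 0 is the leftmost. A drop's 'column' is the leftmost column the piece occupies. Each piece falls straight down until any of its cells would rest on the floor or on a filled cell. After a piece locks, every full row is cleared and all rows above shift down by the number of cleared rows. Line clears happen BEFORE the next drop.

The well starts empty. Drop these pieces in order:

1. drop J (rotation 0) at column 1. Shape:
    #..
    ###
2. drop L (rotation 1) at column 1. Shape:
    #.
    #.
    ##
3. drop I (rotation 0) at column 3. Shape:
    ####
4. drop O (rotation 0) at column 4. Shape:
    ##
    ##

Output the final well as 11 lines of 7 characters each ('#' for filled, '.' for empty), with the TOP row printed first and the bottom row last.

Answer: .......
.......
.......
.......
.......
.......
.#.....
.#..##.
.##.##.
.#.####
.###...

Derivation:
Drop 1: J rot0 at col 1 lands with bottom-row=0; cleared 0 line(s) (total 0); column heights now [0 2 1 1 0 0 0], max=2
Drop 2: L rot1 at col 1 lands with bottom-row=2; cleared 0 line(s) (total 0); column heights now [0 5 3 1 0 0 0], max=5
Drop 3: I rot0 at col 3 lands with bottom-row=1; cleared 0 line(s) (total 0); column heights now [0 5 3 2 2 2 2], max=5
Drop 4: O rot0 at col 4 lands with bottom-row=2; cleared 0 line(s) (total 0); column heights now [0 5 3 2 4 4 2], max=5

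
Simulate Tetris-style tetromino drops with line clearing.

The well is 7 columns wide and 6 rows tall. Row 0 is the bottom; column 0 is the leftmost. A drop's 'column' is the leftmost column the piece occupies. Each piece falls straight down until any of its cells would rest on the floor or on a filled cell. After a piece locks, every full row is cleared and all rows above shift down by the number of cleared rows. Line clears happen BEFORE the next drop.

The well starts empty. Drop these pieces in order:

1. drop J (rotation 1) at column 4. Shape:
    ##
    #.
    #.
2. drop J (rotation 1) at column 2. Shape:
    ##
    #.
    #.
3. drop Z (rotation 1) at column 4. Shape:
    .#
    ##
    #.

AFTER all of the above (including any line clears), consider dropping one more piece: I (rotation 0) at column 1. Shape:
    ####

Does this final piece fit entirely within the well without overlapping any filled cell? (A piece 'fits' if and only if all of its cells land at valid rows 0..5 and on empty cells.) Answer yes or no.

Drop 1: J rot1 at col 4 lands with bottom-row=0; cleared 0 line(s) (total 0); column heights now [0 0 0 0 3 3 0], max=3
Drop 2: J rot1 at col 2 lands with bottom-row=0; cleared 0 line(s) (total 0); column heights now [0 0 3 3 3 3 0], max=3
Drop 3: Z rot1 at col 4 lands with bottom-row=3; cleared 0 line(s) (total 0); column heights now [0 0 3 3 5 6 0], max=6
Test piece I rot0 at col 1 (width 4): heights before test = [0 0 3 3 5 6 0]; fits = True

Answer: yes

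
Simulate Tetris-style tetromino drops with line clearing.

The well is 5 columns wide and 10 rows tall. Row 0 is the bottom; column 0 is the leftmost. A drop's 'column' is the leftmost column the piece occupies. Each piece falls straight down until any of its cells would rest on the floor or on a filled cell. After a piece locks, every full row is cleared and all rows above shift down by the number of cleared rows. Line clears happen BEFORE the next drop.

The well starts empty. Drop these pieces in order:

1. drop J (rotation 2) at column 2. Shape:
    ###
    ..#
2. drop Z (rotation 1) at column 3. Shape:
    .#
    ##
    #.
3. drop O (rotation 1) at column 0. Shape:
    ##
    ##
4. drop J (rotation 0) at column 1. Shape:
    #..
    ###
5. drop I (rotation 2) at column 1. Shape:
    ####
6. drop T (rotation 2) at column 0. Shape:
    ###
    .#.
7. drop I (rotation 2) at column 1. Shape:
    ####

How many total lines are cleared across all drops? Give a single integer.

Answer: 1

Derivation:
Drop 1: J rot2 at col 2 lands with bottom-row=0; cleared 0 line(s) (total 0); column heights now [0 0 2 2 2], max=2
Drop 2: Z rot1 at col 3 lands with bottom-row=2; cleared 0 line(s) (total 0); column heights now [0 0 2 4 5], max=5
Drop 3: O rot1 at col 0 lands with bottom-row=0; cleared 1 line(s) (total 1); column heights now [1 1 0 3 4], max=4
Drop 4: J rot0 at col 1 lands with bottom-row=3; cleared 0 line(s) (total 1); column heights now [1 5 4 4 4], max=5
Drop 5: I rot2 at col 1 lands with bottom-row=5; cleared 0 line(s) (total 1); column heights now [1 6 6 6 6], max=6
Drop 6: T rot2 at col 0 lands with bottom-row=6; cleared 0 line(s) (total 1); column heights now [8 8 8 6 6], max=8
Drop 7: I rot2 at col 1 lands with bottom-row=8; cleared 0 line(s) (total 1); column heights now [8 9 9 9 9], max=9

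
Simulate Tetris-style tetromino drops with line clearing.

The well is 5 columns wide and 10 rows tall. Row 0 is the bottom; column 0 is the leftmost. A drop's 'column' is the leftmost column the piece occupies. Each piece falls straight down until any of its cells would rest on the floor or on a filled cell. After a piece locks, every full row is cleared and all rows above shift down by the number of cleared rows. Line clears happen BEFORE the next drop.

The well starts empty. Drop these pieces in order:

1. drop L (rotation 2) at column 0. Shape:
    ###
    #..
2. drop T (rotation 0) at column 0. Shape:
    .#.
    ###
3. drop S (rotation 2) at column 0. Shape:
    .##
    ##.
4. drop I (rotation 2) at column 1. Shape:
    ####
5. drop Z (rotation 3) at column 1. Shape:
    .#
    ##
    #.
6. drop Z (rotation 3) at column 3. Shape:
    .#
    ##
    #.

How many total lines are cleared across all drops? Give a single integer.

Answer: 0

Derivation:
Drop 1: L rot2 at col 0 lands with bottom-row=0; cleared 0 line(s) (total 0); column heights now [2 2 2 0 0], max=2
Drop 2: T rot0 at col 0 lands with bottom-row=2; cleared 0 line(s) (total 0); column heights now [3 4 3 0 0], max=4
Drop 3: S rot2 at col 0 lands with bottom-row=4; cleared 0 line(s) (total 0); column heights now [5 6 6 0 0], max=6
Drop 4: I rot2 at col 1 lands with bottom-row=6; cleared 0 line(s) (total 0); column heights now [5 7 7 7 7], max=7
Drop 5: Z rot3 at col 1 lands with bottom-row=7; cleared 0 line(s) (total 0); column heights now [5 9 10 7 7], max=10
Drop 6: Z rot3 at col 3 lands with bottom-row=7; cleared 0 line(s) (total 0); column heights now [5 9 10 9 10], max=10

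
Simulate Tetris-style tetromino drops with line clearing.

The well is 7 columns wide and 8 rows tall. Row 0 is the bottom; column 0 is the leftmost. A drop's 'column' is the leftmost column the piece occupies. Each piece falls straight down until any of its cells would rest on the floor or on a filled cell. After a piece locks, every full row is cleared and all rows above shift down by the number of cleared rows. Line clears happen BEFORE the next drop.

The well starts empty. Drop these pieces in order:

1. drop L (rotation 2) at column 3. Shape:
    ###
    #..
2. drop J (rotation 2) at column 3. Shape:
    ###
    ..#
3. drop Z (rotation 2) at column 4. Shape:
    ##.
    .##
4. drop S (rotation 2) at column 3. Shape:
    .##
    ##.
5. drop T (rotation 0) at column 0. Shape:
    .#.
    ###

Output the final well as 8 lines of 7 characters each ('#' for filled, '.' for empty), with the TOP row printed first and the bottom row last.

Drop 1: L rot2 at col 3 lands with bottom-row=0; cleared 0 line(s) (total 0); column heights now [0 0 0 2 2 2 0], max=2
Drop 2: J rot2 at col 3 lands with bottom-row=2; cleared 0 line(s) (total 0); column heights now [0 0 0 4 4 4 0], max=4
Drop 3: Z rot2 at col 4 lands with bottom-row=4; cleared 0 line(s) (total 0); column heights now [0 0 0 4 6 6 5], max=6
Drop 4: S rot2 at col 3 lands with bottom-row=6; cleared 0 line(s) (total 0); column heights now [0 0 0 7 8 8 5], max=8
Drop 5: T rot0 at col 0 lands with bottom-row=0; cleared 0 line(s) (total 0); column heights now [1 2 1 7 8 8 5], max=8

Answer: ....##.
...##..
....##.
.....##
...###.
.....#.
.#.###.
####...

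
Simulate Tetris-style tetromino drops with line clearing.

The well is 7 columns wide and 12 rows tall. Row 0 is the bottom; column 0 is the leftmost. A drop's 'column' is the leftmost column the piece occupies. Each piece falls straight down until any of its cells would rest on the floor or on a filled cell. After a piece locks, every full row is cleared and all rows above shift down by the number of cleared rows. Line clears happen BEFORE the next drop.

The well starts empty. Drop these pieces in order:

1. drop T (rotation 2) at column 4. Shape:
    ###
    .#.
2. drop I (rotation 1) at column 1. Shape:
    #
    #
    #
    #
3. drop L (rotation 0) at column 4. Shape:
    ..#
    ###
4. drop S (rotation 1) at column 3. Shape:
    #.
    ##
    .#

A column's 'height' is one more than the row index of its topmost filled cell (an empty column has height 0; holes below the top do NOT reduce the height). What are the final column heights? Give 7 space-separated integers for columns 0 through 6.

Answer: 0 4 0 6 5 3 4

Derivation:
Drop 1: T rot2 at col 4 lands with bottom-row=0; cleared 0 line(s) (total 0); column heights now [0 0 0 0 2 2 2], max=2
Drop 2: I rot1 at col 1 lands with bottom-row=0; cleared 0 line(s) (total 0); column heights now [0 4 0 0 2 2 2], max=4
Drop 3: L rot0 at col 4 lands with bottom-row=2; cleared 0 line(s) (total 0); column heights now [0 4 0 0 3 3 4], max=4
Drop 4: S rot1 at col 3 lands with bottom-row=3; cleared 0 line(s) (total 0); column heights now [0 4 0 6 5 3 4], max=6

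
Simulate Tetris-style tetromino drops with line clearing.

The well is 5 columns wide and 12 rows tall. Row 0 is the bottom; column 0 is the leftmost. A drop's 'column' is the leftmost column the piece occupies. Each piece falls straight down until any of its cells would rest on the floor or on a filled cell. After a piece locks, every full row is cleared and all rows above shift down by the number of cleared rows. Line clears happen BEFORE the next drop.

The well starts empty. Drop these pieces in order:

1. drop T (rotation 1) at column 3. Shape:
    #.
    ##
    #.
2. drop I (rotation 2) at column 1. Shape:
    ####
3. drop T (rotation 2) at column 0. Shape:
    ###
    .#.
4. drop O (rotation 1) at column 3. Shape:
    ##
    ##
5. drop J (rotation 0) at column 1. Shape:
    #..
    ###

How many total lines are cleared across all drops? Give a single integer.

Answer: 1

Derivation:
Drop 1: T rot1 at col 3 lands with bottom-row=0; cleared 0 line(s) (total 0); column heights now [0 0 0 3 2], max=3
Drop 2: I rot2 at col 1 lands with bottom-row=3; cleared 0 line(s) (total 0); column heights now [0 4 4 4 4], max=4
Drop 3: T rot2 at col 0 lands with bottom-row=4; cleared 0 line(s) (total 0); column heights now [6 6 6 4 4], max=6
Drop 4: O rot1 at col 3 lands with bottom-row=4; cleared 1 line(s) (total 1); column heights now [0 5 4 5 5], max=5
Drop 5: J rot0 at col 1 lands with bottom-row=5; cleared 0 line(s) (total 1); column heights now [0 7 6 6 5], max=7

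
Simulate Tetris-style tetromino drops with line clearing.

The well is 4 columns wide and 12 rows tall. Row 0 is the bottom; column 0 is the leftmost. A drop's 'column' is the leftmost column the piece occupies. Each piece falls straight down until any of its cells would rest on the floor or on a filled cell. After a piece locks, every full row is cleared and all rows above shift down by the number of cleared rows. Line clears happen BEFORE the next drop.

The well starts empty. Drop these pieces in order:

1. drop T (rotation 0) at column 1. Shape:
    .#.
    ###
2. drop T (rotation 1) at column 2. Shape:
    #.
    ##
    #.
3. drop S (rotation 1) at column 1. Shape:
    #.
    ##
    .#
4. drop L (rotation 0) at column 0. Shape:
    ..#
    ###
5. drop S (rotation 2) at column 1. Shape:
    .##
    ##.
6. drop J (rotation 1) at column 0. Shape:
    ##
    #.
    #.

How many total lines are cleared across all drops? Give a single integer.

Drop 1: T rot0 at col 1 lands with bottom-row=0; cleared 0 line(s) (total 0); column heights now [0 1 2 1], max=2
Drop 2: T rot1 at col 2 lands with bottom-row=2; cleared 0 line(s) (total 0); column heights now [0 1 5 4], max=5
Drop 3: S rot1 at col 1 lands with bottom-row=5; cleared 0 line(s) (total 0); column heights now [0 8 7 4], max=8
Drop 4: L rot0 at col 0 lands with bottom-row=8; cleared 0 line(s) (total 0); column heights now [9 9 10 4], max=10
Drop 5: S rot2 at col 1 lands with bottom-row=10; cleared 0 line(s) (total 0); column heights now [9 11 12 12], max=12
Drop 6: J rot1 at col 0 lands with bottom-row=9; cleared 1 line(s) (total 1); column heights now [11 11 11 4], max=11

Answer: 1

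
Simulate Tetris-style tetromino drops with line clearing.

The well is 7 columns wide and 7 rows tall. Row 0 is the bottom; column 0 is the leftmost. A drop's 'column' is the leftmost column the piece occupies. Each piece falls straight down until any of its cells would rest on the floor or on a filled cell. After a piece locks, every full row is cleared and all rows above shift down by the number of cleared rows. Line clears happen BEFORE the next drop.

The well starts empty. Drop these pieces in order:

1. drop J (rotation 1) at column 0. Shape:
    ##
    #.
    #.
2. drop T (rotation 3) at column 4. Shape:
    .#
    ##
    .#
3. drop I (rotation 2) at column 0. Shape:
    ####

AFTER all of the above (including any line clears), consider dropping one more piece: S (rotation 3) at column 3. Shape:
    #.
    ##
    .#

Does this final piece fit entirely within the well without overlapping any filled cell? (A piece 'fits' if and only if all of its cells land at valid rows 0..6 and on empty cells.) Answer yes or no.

Drop 1: J rot1 at col 0 lands with bottom-row=0; cleared 0 line(s) (total 0); column heights now [3 3 0 0 0 0 0], max=3
Drop 2: T rot3 at col 4 lands with bottom-row=0; cleared 0 line(s) (total 0); column heights now [3 3 0 0 2 3 0], max=3
Drop 3: I rot2 at col 0 lands with bottom-row=3; cleared 0 line(s) (total 0); column heights now [4 4 4 4 2 3 0], max=4
Test piece S rot3 at col 3 (width 2): heights before test = [4 4 4 4 2 3 0]; fits = True

Answer: yes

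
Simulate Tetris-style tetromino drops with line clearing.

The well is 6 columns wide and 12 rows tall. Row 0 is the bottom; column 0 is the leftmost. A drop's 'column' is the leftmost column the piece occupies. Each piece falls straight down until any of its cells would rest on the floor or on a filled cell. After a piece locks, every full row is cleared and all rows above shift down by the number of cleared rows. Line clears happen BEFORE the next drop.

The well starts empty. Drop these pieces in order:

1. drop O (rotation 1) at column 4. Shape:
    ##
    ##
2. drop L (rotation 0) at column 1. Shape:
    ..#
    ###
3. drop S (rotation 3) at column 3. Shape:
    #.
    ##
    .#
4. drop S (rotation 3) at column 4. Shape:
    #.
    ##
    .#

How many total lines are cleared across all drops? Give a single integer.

Drop 1: O rot1 at col 4 lands with bottom-row=0; cleared 0 line(s) (total 0); column heights now [0 0 0 0 2 2], max=2
Drop 2: L rot0 at col 1 lands with bottom-row=0; cleared 0 line(s) (total 0); column heights now [0 1 1 2 2 2], max=2
Drop 3: S rot3 at col 3 lands with bottom-row=2; cleared 0 line(s) (total 0); column heights now [0 1 1 5 4 2], max=5
Drop 4: S rot3 at col 4 lands with bottom-row=3; cleared 0 line(s) (total 0); column heights now [0 1 1 5 6 5], max=6

Answer: 0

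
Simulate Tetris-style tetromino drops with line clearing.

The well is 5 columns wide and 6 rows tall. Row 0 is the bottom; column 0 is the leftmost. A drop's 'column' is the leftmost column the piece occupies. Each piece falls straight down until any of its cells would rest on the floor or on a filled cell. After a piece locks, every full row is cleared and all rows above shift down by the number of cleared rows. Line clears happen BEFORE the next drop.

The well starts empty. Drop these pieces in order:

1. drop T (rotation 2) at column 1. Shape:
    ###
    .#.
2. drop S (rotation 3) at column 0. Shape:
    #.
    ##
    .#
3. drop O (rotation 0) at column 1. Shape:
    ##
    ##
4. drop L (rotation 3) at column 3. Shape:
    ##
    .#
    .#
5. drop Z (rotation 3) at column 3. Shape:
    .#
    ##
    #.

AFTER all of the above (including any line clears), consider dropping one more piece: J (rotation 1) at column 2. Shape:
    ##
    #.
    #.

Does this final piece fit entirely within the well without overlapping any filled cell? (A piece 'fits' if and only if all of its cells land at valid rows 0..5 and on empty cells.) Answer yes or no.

Answer: no

Derivation:
Drop 1: T rot2 at col 1 lands with bottom-row=0; cleared 0 line(s) (total 0); column heights now [0 2 2 2 0], max=2
Drop 2: S rot3 at col 0 lands with bottom-row=2; cleared 0 line(s) (total 0); column heights now [5 4 2 2 0], max=5
Drop 3: O rot0 at col 1 lands with bottom-row=4; cleared 0 line(s) (total 0); column heights now [5 6 6 2 0], max=6
Drop 4: L rot3 at col 3 lands with bottom-row=0; cleared 0 line(s) (total 0); column heights now [5 6 6 3 3], max=6
Drop 5: Z rot3 at col 3 lands with bottom-row=3; cleared 1 line(s) (total 1); column heights now [4 5 5 4 5], max=5
Test piece J rot1 at col 2 (width 2): heights before test = [4 5 5 4 5]; fits = False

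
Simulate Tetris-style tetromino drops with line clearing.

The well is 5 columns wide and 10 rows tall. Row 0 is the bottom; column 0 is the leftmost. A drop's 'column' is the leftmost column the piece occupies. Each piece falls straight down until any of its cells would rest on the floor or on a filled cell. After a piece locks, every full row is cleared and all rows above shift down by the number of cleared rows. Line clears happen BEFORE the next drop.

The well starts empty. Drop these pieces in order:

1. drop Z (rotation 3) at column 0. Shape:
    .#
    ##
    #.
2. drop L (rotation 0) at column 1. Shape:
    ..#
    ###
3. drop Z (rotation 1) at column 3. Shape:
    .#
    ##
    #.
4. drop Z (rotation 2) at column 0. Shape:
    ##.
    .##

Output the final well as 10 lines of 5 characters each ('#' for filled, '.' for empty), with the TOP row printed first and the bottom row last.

Drop 1: Z rot3 at col 0 lands with bottom-row=0; cleared 0 line(s) (total 0); column heights now [2 3 0 0 0], max=3
Drop 2: L rot0 at col 1 lands with bottom-row=3; cleared 0 line(s) (total 0); column heights now [2 4 4 5 0], max=5
Drop 3: Z rot1 at col 3 lands with bottom-row=5; cleared 0 line(s) (total 0); column heights now [2 4 4 7 8], max=8
Drop 4: Z rot2 at col 0 lands with bottom-row=4; cleared 0 line(s) (total 0); column heights now [6 6 5 7 8], max=8

Answer: .....
.....
....#
...##
##.#.
.###.
.###.
.#...
##...
#....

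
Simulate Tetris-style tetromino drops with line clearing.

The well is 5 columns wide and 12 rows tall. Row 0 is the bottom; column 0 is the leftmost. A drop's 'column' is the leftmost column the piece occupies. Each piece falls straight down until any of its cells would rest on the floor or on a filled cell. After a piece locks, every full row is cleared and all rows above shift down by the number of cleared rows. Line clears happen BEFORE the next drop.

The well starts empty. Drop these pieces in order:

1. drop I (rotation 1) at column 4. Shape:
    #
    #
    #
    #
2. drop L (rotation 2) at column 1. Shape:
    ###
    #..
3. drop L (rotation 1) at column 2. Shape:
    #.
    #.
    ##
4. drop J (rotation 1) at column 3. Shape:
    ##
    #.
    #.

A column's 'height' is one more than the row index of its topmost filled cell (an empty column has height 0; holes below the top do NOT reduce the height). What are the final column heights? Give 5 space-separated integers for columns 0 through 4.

Answer: 0 2 5 6 6

Derivation:
Drop 1: I rot1 at col 4 lands with bottom-row=0; cleared 0 line(s) (total 0); column heights now [0 0 0 0 4], max=4
Drop 2: L rot2 at col 1 lands with bottom-row=0; cleared 0 line(s) (total 0); column heights now [0 2 2 2 4], max=4
Drop 3: L rot1 at col 2 lands with bottom-row=2; cleared 0 line(s) (total 0); column heights now [0 2 5 3 4], max=5
Drop 4: J rot1 at col 3 lands with bottom-row=3; cleared 0 line(s) (total 0); column heights now [0 2 5 6 6], max=6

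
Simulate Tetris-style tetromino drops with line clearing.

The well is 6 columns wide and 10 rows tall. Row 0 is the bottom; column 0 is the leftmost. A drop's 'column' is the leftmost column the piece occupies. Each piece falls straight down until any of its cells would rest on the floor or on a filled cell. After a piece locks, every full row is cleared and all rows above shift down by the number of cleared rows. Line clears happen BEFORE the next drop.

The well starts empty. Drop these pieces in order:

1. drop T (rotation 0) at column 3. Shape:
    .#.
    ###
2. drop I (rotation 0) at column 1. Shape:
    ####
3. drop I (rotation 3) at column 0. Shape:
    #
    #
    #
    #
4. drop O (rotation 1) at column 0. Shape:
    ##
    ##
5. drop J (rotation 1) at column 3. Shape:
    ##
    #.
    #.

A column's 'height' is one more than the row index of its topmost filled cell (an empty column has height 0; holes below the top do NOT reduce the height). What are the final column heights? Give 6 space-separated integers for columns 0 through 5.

Drop 1: T rot0 at col 3 lands with bottom-row=0; cleared 0 line(s) (total 0); column heights now [0 0 0 1 2 1], max=2
Drop 2: I rot0 at col 1 lands with bottom-row=2; cleared 0 line(s) (total 0); column heights now [0 3 3 3 3 1], max=3
Drop 3: I rot3 at col 0 lands with bottom-row=0; cleared 0 line(s) (total 0); column heights now [4 3 3 3 3 1], max=4
Drop 4: O rot1 at col 0 lands with bottom-row=4; cleared 0 line(s) (total 0); column heights now [6 6 3 3 3 1], max=6
Drop 5: J rot1 at col 3 lands with bottom-row=3; cleared 0 line(s) (total 0); column heights now [6 6 3 6 6 1], max=6

Answer: 6 6 3 6 6 1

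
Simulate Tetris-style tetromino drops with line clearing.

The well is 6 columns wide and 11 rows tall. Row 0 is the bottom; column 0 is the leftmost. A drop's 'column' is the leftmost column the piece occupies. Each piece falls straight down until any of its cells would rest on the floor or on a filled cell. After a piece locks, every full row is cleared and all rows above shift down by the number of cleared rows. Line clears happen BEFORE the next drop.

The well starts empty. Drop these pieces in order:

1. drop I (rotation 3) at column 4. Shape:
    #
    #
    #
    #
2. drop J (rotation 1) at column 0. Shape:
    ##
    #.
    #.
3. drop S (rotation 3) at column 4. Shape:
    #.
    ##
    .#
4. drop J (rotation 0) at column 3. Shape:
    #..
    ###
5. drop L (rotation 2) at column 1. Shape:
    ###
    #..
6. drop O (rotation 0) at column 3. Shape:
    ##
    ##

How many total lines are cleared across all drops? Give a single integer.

Answer: 0

Derivation:
Drop 1: I rot3 at col 4 lands with bottom-row=0; cleared 0 line(s) (total 0); column heights now [0 0 0 0 4 0], max=4
Drop 2: J rot1 at col 0 lands with bottom-row=0; cleared 0 line(s) (total 0); column heights now [3 3 0 0 4 0], max=4
Drop 3: S rot3 at col 4 lands with bottom-row=3; cleared 0 line(s) (total 0); column heights now [3 3 0 0 6 5], max=6
Drop 4: J rot0 at col 3 lands with bottom-row=6; cleared 0 line(s) (total 0); column heights now [3 3 0 8 7 7], max=8
Drop 5: L rot2 at col 1 lands with bottom-row=7; cleared 0 line(s) (total 0); column heights now [3 9 9 9 7 7], max=9
Drop 6: O rot0 at col 3 lands with bottom-row=9; cleared 0 line(s) (total 0); column heights now [3 9 9 11 11 7], max=11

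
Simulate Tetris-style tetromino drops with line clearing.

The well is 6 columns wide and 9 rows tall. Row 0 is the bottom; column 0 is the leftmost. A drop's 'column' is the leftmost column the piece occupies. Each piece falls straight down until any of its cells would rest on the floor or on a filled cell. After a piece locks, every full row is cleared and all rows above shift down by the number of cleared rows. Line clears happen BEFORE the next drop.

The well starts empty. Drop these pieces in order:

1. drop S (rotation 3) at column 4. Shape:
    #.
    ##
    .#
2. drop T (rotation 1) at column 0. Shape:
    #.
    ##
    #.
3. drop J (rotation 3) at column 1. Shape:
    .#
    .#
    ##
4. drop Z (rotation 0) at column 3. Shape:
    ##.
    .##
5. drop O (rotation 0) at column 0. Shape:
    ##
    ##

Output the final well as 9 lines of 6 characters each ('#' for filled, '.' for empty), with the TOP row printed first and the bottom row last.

Answer: ......
......
......
......
#####.
###.##
###.#.
##..##
#....#

Derivation:
Drop 1: S rot3 at col 4 lands with bottom-row=0; cleared 0 line(s) (total 0); column heights now [0 0 0 0 3 2], max=3
Drop 2: T rot1 at col 0 lands with bottom-row=0; cleared 0 line(s) (total 0); column heights now [3 2 0 0 3 2], max=3
Drop 3: J rot3 at col 1 lands with bottom-row=2; cleared 0 line(s) (total 0); column heights now [3 3 5 0 3 2], max=5
Drop 4: Z rot0 at col 3 lands with bottom-row=3; cleared 0 line(s) (total 0); column heights now [3 3 5 5 5 4], max=5
Drop 5: O rot0 at col 0 lands with bottom-row=3; cleared 0 line(s) (total 0); column heights now [5 5 5 5 5 4], max=5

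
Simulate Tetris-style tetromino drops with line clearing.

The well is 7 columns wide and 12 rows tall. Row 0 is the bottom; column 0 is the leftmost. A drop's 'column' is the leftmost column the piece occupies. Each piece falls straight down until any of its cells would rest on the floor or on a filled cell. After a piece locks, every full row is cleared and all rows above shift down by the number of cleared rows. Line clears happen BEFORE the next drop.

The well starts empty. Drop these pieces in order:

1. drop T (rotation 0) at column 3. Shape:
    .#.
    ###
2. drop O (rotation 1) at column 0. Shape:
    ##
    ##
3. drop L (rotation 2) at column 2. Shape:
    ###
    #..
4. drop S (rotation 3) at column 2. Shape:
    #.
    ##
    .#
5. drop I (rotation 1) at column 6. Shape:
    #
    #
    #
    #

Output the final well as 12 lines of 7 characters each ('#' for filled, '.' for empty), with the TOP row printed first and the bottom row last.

Drop 1: T rot0 at col 3 lands with bottom-row=0; cleared 0 line(s) (total 0); column heights now [0 0 0 1 2 1 0], max=2
Drop 2: O rot1 at col 0 lands with bottom-row=0; cleared 0 line(s) (total 0); column heights now [2 2 0 1 2 1 0], max=2
Drop 3: L rot2 at col 2 lands with bottom-row=1; cleared 0 line(s) (total 0); column heights now [2 2 3 3 3 1 0], max=3
Drop 4: S rot3 at col 2 lands with bottom-row=3; cleared 0 line(s) (total 0); column heights now [2 2 6 5 3 1 0], max=6
Drop 5: I rot1 at col 6 lands with bottom-row=0; cleared 0 line(s) (total 0); column heights now [2 2 6 5 3 1 4], max=6

Answer: .......
.......
.......
.......
.......
.......
..#....
..##...
...#..#
..###.#
###.#.#
##.####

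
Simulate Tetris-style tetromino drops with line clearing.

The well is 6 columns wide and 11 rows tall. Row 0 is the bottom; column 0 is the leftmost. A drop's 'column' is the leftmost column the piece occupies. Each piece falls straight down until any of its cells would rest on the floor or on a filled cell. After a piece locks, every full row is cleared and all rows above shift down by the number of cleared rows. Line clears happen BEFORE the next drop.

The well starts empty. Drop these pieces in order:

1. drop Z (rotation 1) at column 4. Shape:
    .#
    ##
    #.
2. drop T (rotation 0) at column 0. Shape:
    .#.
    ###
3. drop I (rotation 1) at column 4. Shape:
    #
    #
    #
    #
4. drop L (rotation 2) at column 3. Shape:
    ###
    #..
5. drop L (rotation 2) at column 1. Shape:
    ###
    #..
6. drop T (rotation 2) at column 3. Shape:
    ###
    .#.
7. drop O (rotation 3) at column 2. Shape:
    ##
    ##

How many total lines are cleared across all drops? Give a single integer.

Answer: 0

Derivation:
Drop 1: Z rot1 at col 4 lands with bottom-row=0; cleared 0 line(s) (total 0); column heights now [0 0 0 0 2 3], max=3
Drop 2: T rot0 at col 0 lands with bottom-row=0; cleared 0 line(s) (total 0); column heights now [1 2 1 0 2 3], max=3
Drop 3: I rot1 at col 4 lands with bottom-row=2; cleared 0 line(s) (total 0); column heights now [1 2 1 0 6 3], max=6
Drop 4: L rot2 at col 3 lands with bottom-row=5; cleared 0 line(s) (total 0); column heights now [1 2 1 7 7 7], max=7
Drop 5: L rot2 at col 1 lands with bottom-row=6; cleared 0 line(s) (total 0); column heights now [1 8 8 8 7 7], max=8
Drop 6: T rot2 at col 3 lands with bottom-row=7; cleared 0 line(s) (total 0); column heights now [1 8 8 9 9 9], max=9
Drop 7: O rot3 at col 2 lands with bottom-row=9; cleared 0 line(s) (total 0); column heights now [1 8 11 11 9 9], max=11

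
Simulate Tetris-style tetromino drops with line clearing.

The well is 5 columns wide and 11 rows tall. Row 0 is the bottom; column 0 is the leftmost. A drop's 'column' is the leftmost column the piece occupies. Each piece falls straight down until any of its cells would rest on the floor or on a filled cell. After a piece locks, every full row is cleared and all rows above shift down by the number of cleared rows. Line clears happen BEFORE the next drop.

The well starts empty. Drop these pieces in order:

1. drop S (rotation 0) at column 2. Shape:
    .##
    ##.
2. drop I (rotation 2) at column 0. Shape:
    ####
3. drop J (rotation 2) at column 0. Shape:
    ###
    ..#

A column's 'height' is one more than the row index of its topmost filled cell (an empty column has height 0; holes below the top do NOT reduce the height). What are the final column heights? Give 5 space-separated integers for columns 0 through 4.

Answer: 5 5 5 3 2

Derivation:
Drop 1: S rot0 at col 2 lands with bottom-row=0; cleared 0 line(s) (total 0); column heights now [0 0 1 2 2], max=2
Drop 2: I rot2 at col 0 lands with bottom-row=2; cleared 0 line(s) (total 0); column heights now [3 3 3 3 2], max=3
Drop 3: J rot2 at col 0 lands with bottom-row=3; cleared 0 line(s) (total 0); column heights now [5 5 5 3 2], max=5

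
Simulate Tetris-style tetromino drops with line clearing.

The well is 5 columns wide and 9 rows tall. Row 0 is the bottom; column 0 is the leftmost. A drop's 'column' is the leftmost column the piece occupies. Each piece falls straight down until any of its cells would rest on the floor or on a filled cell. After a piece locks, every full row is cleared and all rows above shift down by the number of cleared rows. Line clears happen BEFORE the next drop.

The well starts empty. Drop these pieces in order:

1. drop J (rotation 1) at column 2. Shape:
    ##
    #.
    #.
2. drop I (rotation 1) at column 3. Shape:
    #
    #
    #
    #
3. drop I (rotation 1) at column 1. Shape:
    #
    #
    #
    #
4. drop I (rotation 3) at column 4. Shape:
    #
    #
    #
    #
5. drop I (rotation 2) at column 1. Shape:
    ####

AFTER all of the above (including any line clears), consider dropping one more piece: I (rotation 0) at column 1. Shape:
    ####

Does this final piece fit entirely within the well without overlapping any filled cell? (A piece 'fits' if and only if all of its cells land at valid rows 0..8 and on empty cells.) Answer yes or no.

Drop 1: J rot1 at col 2 lands with bottom-row=0; cleared 0 line(s) (total 0); column heights now [0 0 3 3 0], max=3
Drop 2: I rot1 at col 3 lands with bottom-row=3; cleared 0 line(s) (total 0); column heights now [0 0 3 7 0], max=7
Drop 3: I rot1 at col 1 lands with bottom-row=0; cleared 0 line(s) (total 0); column heights now [0 4 3 7 0], max=7
Drop 4: I rot3 at col 4 lands with bottom-row=0; cleared 0 line(s) (total 0); column heights now [0 4 3 7 4], max=7
Drop 5: I rot2 at col 1 lands with bottom-row=7; cleared 0 line(s) (total 0); column heights now [0 8 8 8 8], max=8
Test piece I rot0 at col 1 (width 4): heights before test = [0 8 8 8 8]; fits = True

Answer: yes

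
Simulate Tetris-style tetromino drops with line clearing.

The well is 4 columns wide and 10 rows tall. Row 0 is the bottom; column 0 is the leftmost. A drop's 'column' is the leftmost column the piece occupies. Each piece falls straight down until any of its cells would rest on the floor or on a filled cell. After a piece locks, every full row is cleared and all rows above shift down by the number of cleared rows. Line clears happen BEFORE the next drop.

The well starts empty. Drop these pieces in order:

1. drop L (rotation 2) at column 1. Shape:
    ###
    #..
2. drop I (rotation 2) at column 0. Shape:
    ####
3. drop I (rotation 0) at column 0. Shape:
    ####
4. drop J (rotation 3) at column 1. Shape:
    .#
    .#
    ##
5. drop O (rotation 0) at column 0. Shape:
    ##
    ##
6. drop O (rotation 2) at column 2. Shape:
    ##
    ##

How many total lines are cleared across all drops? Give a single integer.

Drop 1: L rot2 at col 1 lands with bottom-row=0; cleared 0 line(s) (total 0); column heights now [0 2 2 2], max=2
Drop 2: I rot2 at col 0 lands with bottom-row=2; cleared 1 line(s) (total 1); column heights now [0 2 2 2], max=2
Drop 3: I rot0 at col 0 lands with bottom-row=2; cleared 1 line(s) (total 2); column heights now [0 2 2 2], max=2
Drop 4: J rot3 at col 1 lands with bottom-row=2; cleared 0 line(s) (total 2); column heights now [0 3 5 2], max=5
Drop 5: O rot0 at col 0 lands with bottom-row=3; cleared 0 line(s) (total 2); column heights now [5 5 5 2], max=5
Drop 6: O rot2 at col 2 lands with bottom-row=5; cleared 0 line(s) (total 2); column heights now [5 5 7 7], max=7

Answer: 2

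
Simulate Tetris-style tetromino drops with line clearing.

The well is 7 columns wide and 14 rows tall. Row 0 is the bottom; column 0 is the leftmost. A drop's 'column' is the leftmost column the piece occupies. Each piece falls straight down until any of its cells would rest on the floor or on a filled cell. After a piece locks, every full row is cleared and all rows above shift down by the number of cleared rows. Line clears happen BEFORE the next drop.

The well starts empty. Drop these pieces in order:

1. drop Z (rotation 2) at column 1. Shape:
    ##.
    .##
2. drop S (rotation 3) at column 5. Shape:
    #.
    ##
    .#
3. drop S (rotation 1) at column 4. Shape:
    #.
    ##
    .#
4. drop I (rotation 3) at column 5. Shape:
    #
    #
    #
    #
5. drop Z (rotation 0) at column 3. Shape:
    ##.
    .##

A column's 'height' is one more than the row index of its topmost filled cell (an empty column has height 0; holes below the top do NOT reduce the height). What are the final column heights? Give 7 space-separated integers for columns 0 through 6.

Answer: 0 2 2 11 11 10 2

Derivation:
Drop 1: Z rot2 at col 1 lands with bottom-row=0; cleared 0 line(s) (total 0); column heights now [0 2 2 1 0 0 0], max=2
Drop 2: S rot3 at col 5 lands with bottom-row=0; cleared 0 line(s) (total 0); column heights now [0 2 2 1 0 3 2], max=3
Drop 3: S rot1 at col 4 lands with bottom-row=3; cleared 0 line(s) (total 0); column heights now [0 2 2 1 6 5 2], max=6
Drop 4: I rot3 at col 5 lands with bottom-row=5; cleared 0 line(s) (total 0); column heights now [0 2 2 1 6 9 2], max=9
Drop 5: Z rot0 at col 3 lands with bottom-row=9; cleared 0 line(s) (total 0); column heights now [0 2 2 11 11 10 2], max=11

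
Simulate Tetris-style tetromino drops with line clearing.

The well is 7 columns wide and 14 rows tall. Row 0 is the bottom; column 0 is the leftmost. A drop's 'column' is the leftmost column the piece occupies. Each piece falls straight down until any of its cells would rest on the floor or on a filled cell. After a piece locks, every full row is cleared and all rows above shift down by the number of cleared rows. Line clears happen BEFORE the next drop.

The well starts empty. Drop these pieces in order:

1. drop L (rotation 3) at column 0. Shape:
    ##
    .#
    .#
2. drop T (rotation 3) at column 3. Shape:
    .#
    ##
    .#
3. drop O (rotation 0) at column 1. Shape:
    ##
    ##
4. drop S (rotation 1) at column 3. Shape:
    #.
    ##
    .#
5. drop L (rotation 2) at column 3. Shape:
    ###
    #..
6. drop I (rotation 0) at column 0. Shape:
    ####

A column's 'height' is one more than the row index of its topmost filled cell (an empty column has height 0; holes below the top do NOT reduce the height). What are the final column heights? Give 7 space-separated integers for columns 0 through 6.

Answer: 9 9 9 9 8 8 0

Derivation:
Drop 1: L rot3 at col 0 lands with bottom-row=0; cleared 0 line(s) (total 0); column heights now [3 3 0 0 0 0 0], max=3
Drop 2: T rot3 at col 3 lands with bottom-row=0; cleared 0 line(s) (total 0); column heights now [3 3 0 2 3 0 0], max=3
Drop 3: O rot0 at col 1 lands with bottom-row=3; cleared 0 line(s) (total 0); column heights now [3 5 5 2 3 0 0], max=5
Drop 4: S rot1 at col 3 lands with bottom-row=3; cleared 0 line(s) (total 0); column heights now [3 5 5 6 5 0 0], max=6
Drop 5: L rot2 at col 3 lands with bottom-row=6; cleared 0 line(s) (total 0); column heights now [3 5 5 8 8 8 0], max=8
Drop 6: I rot0 at col 0 lands with bottom-row=8; cleared 0 line(s) (total 0); column heights now [9 9 9 9 8 8 0], max=9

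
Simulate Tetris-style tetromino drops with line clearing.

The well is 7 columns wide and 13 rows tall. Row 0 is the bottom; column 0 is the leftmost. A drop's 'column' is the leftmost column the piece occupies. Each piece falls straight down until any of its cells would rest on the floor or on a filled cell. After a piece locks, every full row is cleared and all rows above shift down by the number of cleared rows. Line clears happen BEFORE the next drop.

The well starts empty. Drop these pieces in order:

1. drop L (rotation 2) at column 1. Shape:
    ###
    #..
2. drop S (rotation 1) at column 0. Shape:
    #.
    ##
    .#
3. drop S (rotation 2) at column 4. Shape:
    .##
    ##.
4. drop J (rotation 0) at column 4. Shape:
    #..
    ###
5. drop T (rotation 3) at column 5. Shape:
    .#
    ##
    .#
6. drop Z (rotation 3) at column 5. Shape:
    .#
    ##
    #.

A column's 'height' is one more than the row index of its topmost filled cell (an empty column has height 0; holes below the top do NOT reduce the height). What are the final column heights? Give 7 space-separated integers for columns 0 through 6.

Answer: 5 4 2 2 4 7 8

Derivation:
Drop 1: L rot2 at col 1 lands with bottom-row=0; cleared 0 line(s) (total 0); column heights now [0 2 2 2 0 0 0], max=2
Drop 2: S rot1 at col 0 lands with bottom-row=2; cleared 0 line(s) (total 0); column heights now [5 4 2 2 0 0 0], max=5
Drop 3: S rot2 at col 4 lands with bottom-row=0; cleared 0 line(s) (total 0); column heights now [5 4 2 2 1 2 2], max=5
Drop 4: J rot0 at col 4 lands with bottom-row=2; cleared 0 line(s) (total 0); column heights now [5 4 2 2 4 3 3], max=5
Drop 5: T rot3 at col 5 lands with bottom-row=3; cleared 0 line(s) (total 0); column heights now [5 4 2 2 4 5 6], max=6
Drop 6: Z rot3 at col 5 lands with bottom-row=5; cleared 0 line(s) (total 0); column heights now [5 4 2 2 4 7 8], max=8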